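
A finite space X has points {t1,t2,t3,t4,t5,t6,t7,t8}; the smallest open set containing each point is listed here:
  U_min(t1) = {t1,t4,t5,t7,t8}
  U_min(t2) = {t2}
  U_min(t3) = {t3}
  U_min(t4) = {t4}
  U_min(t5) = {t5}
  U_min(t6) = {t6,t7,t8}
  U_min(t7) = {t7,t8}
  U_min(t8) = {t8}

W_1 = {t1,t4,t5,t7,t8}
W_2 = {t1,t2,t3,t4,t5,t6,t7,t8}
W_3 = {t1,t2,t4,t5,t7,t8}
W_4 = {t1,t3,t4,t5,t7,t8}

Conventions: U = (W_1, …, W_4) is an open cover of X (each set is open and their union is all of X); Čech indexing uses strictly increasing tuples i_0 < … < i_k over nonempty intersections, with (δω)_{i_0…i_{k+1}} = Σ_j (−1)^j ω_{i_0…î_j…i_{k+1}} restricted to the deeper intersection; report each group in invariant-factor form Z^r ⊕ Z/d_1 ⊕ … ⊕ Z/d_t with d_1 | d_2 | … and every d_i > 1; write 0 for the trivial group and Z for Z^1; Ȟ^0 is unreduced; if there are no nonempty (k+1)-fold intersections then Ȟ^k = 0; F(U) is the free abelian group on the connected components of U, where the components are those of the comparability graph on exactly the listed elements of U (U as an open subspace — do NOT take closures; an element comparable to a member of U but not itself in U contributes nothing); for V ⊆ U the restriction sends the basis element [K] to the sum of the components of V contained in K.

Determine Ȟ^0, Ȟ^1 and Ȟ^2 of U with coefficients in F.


Ȟ^0 ≅ Z^3,  Ȟ^1 ≅ 0,  Ȟ^2 ≅ 0

nonempty overlaps:
  W12={t1,t4,t5,t7,t8} W13={t1,t4,t5,t7,t8} W14={t1,t4,t5,t7,t8} W23={t1,t2,t4,t5,t7,t8} W24={t1,t3,t4,t5,t7,t8} W34={t1,t4,t5,t7,t8}
  W123={t1,t4,t5,t7,t8} W124={t1,t4,t5,t7,t8} W134={t1,t4,t5,t7,t8} W234={t1,t4,t5,t7,t8}
  W1234={t1,t4,t5,t7,t8}
components per intersection:
  W1: {t1,t4,t5,t7,t8}
  W2: {t1,t4,t5,t6,t7,t8} {t2} {t3}
  W3: {t1,t4,t5,t7,t8} {t2}
  W4: {t1,t4,t5,t7,t8} {t3}
  W12: {t1,t4,t5,t7,t8}
  W13: {t1,t4,t5,t7,t8}
  W14: {t1,t4,t5,t7,t8}
  W23: {t1,t4,t5,t7,t8} {t2}
  W24: {t1,t4,t5,t7,t8} {t3}
  W34: {t1,t4,t5,t7,t8}
  W123: {t1,t4,t5,t7,t8}
  W124: {t1,t4,t5,t7,t8}
  W134: {t1,t4,t5,t7,t8}
  W234: {t1,t4,t5,t7,t8}
  W1234: {t1,t4,t5,t7,t8}
C dims 8,8,4,1; δ0: rk 5, SNF 1^5; δ1: rk 3, SNF 1^3; δ2: rk 1, SNF 1^1
degree 0: 8−5−0 = 3 → Ȟ^0 ≅ Z^3
degree 1: 8−3−5 = 0 → Ȟ^1 ≅ 0
degree 2: 4−1−3 = 0 → Ȟ^2 ≅ 0


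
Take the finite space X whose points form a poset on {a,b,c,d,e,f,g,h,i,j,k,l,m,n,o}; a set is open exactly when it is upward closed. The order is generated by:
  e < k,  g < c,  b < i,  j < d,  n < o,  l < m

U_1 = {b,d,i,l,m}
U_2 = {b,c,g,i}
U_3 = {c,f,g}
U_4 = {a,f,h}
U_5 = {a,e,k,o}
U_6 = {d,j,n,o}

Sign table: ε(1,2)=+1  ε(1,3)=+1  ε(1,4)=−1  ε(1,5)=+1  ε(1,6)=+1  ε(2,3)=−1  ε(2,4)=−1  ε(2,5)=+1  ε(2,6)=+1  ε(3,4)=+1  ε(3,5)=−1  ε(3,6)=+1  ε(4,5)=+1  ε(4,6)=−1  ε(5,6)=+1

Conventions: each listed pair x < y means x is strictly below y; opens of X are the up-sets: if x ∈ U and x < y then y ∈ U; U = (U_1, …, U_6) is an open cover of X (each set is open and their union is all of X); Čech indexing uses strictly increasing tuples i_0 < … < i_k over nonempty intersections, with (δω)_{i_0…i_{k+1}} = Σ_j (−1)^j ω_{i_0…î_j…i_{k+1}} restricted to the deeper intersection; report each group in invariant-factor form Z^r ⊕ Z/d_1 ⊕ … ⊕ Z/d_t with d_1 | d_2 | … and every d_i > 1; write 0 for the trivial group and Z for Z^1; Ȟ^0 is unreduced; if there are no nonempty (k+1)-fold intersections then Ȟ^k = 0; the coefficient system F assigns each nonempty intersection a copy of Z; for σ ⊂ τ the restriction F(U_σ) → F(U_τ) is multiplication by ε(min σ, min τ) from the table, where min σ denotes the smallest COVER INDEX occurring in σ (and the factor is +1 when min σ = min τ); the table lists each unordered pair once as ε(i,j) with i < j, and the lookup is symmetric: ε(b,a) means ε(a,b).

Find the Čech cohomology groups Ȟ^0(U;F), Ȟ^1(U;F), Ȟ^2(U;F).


Ȟ^0(U;F) ≅ 0,  Ȟ^1(U;F) ≅ Z/2,  Ȟ^2(U;F) ≅ 0

nonempty overlaps:
  U12={b,i} U16={d} U23={c,g} U34={f} U45={a} U56={o}
C dims 6,6; δ0: rk 6, SNF 1^5·2
degree 0: 6−6−0 = 0 → Ȟ^0 ≅ 0
degree 1: 6−0−6 = 0 plus torsion [2] → Ȟ^1 ≅ Z/2
degree 2: 0−0−0 = 0 → Ȟ^2 ≅ 0


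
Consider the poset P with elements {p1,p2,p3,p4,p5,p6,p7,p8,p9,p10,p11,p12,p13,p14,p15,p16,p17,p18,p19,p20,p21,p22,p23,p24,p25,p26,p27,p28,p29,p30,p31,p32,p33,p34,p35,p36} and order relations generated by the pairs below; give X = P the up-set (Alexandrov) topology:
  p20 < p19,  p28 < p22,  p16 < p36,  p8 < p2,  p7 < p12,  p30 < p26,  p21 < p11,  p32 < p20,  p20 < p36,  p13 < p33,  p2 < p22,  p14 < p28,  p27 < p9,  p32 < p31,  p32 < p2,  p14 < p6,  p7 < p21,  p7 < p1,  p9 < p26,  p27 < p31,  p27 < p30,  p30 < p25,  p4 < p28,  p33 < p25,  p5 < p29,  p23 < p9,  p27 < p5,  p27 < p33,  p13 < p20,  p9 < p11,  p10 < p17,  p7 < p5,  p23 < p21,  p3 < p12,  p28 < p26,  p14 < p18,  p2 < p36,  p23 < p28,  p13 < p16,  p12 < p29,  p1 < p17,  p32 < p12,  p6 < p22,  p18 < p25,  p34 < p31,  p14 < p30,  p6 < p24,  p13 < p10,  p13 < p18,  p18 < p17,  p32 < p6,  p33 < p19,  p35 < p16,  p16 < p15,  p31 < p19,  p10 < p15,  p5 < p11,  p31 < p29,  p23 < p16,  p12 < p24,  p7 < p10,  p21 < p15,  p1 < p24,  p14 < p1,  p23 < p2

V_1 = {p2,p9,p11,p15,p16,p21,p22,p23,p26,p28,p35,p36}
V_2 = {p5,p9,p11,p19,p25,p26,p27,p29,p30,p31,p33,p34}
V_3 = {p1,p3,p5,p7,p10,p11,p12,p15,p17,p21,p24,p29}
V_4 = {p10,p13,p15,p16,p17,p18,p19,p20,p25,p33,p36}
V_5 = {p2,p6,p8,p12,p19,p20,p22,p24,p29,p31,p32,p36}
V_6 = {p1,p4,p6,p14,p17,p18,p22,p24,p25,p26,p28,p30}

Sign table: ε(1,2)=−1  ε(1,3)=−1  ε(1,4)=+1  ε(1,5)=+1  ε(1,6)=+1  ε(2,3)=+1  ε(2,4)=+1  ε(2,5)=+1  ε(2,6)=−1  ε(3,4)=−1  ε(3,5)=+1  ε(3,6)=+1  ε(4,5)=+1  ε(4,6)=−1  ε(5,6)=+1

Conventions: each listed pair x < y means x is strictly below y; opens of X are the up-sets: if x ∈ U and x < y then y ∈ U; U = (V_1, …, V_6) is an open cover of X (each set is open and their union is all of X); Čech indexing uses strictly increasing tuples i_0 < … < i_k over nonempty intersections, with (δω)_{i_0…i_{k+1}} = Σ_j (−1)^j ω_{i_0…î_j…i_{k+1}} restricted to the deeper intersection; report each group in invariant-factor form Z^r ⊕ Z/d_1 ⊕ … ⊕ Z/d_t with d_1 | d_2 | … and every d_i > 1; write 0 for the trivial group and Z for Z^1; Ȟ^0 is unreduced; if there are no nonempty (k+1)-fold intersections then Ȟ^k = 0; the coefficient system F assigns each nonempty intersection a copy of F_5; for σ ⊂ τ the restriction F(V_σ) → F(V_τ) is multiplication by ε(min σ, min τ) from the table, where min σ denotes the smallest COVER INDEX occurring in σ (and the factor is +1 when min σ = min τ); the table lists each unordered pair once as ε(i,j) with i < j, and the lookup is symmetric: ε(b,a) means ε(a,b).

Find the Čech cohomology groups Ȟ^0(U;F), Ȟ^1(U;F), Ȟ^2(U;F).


Ȟ^0 ≅ 0, Ȟ^1 ≅ 0 and Ȟ^2 ≅ Z/5

nerve simplices:
  V12={p9,p11,p26} V13={p11,p15,p21} V14={p15,p16,p36} V15={p2,p22,p36} V16={p22,p26,p28} V23={p5,p11,p29} V24={p19,p25,p33} V25={p19,p29,p31} V26={p25,p26,p30} V34={p10,p15,p17} V35={p12,p24,p29} V36={p1,p17,p24} V45={p19,p20,p36} V46={p17,p18,p25} V56={p6,p22,p24}
  V123={p11} V126={p26} V134={p15} V145={p36} V156={p22} V235={p29} V245={p19} V246={p25} V346={p17} V356={p24}
C dims 6,15,10; δ0: rk_F5 6; δ1: rk_F5 9
degree 0: 6−6−0 = 0 → Ȟ^0 ≅ 0
degree 1: 15−9−6 = 0 → Ȟ^1 ≅ 0
degree 2: 10−0−9 = 1 → Ȟ^2 ≅ Z/5


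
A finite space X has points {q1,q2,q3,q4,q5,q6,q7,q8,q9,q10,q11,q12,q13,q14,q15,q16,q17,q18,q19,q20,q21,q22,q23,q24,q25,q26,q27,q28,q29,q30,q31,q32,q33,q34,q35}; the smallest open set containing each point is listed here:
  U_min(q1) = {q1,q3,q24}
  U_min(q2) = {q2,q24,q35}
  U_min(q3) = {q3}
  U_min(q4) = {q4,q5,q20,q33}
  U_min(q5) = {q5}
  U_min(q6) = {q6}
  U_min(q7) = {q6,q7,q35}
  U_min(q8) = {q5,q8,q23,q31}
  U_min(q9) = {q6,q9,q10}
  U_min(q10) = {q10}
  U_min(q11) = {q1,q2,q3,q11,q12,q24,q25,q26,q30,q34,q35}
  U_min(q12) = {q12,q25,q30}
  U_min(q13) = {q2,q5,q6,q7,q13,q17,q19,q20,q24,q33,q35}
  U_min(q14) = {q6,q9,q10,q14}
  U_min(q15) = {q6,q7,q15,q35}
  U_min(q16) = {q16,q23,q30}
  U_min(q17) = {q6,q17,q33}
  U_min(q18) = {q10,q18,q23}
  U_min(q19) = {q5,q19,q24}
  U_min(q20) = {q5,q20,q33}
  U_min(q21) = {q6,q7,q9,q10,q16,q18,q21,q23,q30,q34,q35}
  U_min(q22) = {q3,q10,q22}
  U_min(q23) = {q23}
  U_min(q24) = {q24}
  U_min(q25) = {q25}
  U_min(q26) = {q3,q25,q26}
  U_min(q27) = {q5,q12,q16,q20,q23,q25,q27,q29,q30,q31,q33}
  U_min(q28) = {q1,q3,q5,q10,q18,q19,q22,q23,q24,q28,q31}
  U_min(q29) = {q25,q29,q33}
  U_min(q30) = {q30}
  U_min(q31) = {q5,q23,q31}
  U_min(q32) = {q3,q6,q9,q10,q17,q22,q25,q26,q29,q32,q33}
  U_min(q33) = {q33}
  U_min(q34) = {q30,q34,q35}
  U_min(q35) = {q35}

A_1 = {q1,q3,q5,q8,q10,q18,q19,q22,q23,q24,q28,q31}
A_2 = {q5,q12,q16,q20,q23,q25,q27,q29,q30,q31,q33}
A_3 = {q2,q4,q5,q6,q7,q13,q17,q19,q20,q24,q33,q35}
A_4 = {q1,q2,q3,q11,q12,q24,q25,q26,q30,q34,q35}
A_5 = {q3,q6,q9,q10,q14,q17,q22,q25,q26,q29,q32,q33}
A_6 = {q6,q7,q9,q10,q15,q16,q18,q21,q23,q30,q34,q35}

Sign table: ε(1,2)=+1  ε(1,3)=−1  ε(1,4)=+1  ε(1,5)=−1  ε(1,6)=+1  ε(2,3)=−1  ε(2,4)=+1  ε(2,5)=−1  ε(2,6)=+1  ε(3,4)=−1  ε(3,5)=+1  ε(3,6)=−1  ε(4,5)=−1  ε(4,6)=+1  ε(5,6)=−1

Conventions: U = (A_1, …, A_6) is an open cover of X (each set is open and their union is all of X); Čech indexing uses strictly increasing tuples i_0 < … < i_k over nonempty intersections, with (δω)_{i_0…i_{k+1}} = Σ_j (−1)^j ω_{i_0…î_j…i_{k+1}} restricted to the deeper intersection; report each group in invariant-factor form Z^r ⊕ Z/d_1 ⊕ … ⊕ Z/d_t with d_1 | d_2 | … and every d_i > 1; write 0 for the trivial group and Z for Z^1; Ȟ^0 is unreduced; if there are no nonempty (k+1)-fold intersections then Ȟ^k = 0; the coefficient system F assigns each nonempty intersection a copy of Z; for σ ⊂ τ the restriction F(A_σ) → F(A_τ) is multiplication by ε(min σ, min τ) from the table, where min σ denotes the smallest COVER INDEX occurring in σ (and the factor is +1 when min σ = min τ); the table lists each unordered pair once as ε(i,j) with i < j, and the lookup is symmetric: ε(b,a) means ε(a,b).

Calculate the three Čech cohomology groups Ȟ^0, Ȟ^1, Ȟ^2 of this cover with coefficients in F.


Ȟ^0 = Z,  Ȟ^1 = 0,  Ȟ^2 = Z/2

nerve simplices:
  A12={q5,q23,q31} A13={q5,q19,q24} A14={q1,q3,q24} A15={q3,q10,q22} A16={q10,q18,q23} A23={q5,q20,q33} A24={q12,q25,q30} A25={q25,q29,q33} A26={q16,q23,q30} A34={q2,q24,q35} A35={q6,q17,q33} A36={q6,q7,q35} A45={q3,q25,q26} A46={q30,q34,q35} A56={q6,q9,q10}
  A123={q5} A126={q23} A134={q24} A145={q3} A156={q10} A235={q33} A245={q25} A246={q30} A346={q35} A356={q6}
C dims 6,15,10; δ0: rk 5, SNF 1^5; δ1: rk 10, SNF 1^9·2
degree 0: 6−5−0 = 1 → Ȟ^0 ≅ Z
degree 1: 15−10−5 = 0 → Ȟ^1 ≅ 0
degree 2: 10−0−10 = 0 plus torsion [2] → Ȟ^2 ≅ Z/2


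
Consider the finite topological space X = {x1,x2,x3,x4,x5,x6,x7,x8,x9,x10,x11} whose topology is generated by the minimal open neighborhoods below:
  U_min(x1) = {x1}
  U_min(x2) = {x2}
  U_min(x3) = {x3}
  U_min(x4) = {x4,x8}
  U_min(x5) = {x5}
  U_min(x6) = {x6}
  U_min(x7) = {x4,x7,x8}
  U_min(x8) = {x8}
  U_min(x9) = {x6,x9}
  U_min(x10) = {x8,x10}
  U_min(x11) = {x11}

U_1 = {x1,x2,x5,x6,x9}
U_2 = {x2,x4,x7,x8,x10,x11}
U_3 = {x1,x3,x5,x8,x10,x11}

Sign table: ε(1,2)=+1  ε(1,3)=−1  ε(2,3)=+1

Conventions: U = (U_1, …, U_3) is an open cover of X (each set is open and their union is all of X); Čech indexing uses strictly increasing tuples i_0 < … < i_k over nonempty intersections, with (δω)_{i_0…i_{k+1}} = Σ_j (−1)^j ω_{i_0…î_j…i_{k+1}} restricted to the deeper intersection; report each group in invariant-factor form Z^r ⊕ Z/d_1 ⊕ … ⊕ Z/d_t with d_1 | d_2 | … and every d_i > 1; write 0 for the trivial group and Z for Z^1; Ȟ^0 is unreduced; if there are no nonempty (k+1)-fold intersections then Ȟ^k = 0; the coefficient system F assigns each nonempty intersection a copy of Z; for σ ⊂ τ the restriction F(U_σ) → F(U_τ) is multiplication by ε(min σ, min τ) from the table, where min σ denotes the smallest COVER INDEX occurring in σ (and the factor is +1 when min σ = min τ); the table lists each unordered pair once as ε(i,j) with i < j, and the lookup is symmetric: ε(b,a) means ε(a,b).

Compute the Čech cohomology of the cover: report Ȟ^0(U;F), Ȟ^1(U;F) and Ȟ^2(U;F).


Ȟ^0(U;F) ≅ 0, Ȟ^1(U;F) ≅ Z/2 and Ȟ^2(U;F) ≅ 0

nerve of the cover:
  U12={x2} U13={x1,x5} U23={x8,x10,x11}
C dims 3,3; δ0: rk 3, SNF 1^2·2
Ȟ^0 = (3 − 3) − 0 = 0, so Ȟ^0 ≅ 0
Ȟ^1 = (3 − 0) − 3 = 0 plus torsion [2], so Ȟ^1 ≅ Z/2
Ȟ^2 = (0 − 0) − 0 = 0, so Ȟ^2 ≅ 0


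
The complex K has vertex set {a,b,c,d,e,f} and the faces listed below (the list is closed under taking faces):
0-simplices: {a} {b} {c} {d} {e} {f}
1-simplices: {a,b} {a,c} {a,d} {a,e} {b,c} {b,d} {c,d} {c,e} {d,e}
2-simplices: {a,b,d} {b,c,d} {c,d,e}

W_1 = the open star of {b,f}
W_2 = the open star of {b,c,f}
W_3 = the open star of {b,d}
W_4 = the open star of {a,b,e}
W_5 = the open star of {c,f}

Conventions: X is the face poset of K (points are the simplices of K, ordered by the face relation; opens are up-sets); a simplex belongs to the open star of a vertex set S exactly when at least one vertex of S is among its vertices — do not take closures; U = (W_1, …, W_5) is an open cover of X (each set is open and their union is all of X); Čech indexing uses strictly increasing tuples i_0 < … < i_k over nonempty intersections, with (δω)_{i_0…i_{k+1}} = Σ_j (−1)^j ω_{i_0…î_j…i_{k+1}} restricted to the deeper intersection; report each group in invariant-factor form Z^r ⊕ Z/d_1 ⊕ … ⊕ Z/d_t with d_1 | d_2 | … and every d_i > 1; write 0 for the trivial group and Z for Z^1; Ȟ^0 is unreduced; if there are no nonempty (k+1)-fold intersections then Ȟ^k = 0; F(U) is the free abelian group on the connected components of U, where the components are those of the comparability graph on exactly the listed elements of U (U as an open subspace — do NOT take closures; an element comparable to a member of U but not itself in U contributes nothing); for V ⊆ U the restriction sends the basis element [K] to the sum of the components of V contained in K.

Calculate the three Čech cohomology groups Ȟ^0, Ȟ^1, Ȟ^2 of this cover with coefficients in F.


Ȟ^0 = Z^2; Ȟ^1 = Z^2; Ȟ^2 = 0

nonempty overlaps:
  W1={{b},{f},{a,b},{b,c},{b,d},{a,b,d},{b,c,d}} W2={{b},{c},{f},{a,b},{a,c},{b,c},{b,d},{c,d},{c,e},{a,b,d},{b,c,d},{c,d,e}} W3={{b},{d},{a,b},{a,d},{b,c},{b,d},{c,d},{d,e},{a,b,d},{b,c,d},{c,d,e}} W4={{a},{b},{e},{a,b},{a,c},{a,d},{a,e},{b,c},{b,d},{c,e},{d,e},{a,b,d},{b,c,d},{c,d,e}} W5={{c},{f},{a,c},{b,c},{c,d},{c,e},{b,c,d},{c,d,e}}
  W12={{b},{f},{a,b},{b,c},{b,d},{a,b,d},{b,c,d}} W13={{b},{a,b},{b,c},{b,d},{a,b,d},{b,c,d}} W14={{b},{a,b},{b,c},{b,d},{a,b,d},{b,c,d}} W15={{f},{b,c},{b,c,d}} W23={{b},{a,b},{b,c},{b,d},{c,d},{a,b,d},{b,c,d},{c,d,e}} W24={{b},{a,b},{a,c},{b,c},{b,d},{c,e},{a,b,d},{b,c,d},{c,d,e}} W25={{c},{f},{a,c},{b,c},{c,d},{c,e},{b,c,d},{c,d,e}} W34={{b},{a,b},{a,d},{b,c},{b,d},{d,e},{a,b,d},{b,c,d},{c,d,e}} W35={{b,c},{c,d},{b,c,d},{c,d,e}} W45={{a,c},{b,c},{c,e},{b,c,d},{c,d,e}}
  W123={{b},{a,b},{b,c},{b,d},{a,b,d},{b,c,d}} W124={{b},{a,b},{b,c},{b,d},{a,b,d},{b,c,d}} W125={{f},{b,c},{b,c,d}} W134={{b},{a,b},{b,c},{b,d},{a,b,d},{b,c,d}} W135={{b,c},{b,c,d}} W145={{b,c},{b,c,d}} W234={{b},{a,b},{b,c},{b,d},{a,b,d},{b,c,d},{c,d,e}} W235={{b,c},{c,d},{b,c,d},{c,d,e}} W245={{a,c},{b,c},{c,e},{b,c,d},{c,d,e}} W345={{b,c},{b,c,d},{c,d,e}}
  W1234={{b},{a,b},{b,c},{b,d},{a,b,d},{b,c,d}} W1235={{b,c},{b,c,d}} W1245={{b,c},{b,c,d}} W1345={{b,c},{b,c,d}} W2345={{b,c},{b,c,d},{c,d,e}}
  W12345={{b,c},{b,c,d}}
components per intersection:
  W1: {{b},{a,b},{b,c},{b,d},{a,b,d},{b,c,d}} {{f}}
  W2: {{b},{c},{a,b},{a,c},{b,c},{b,d},{c,d},{c,e},{a,b,d},{b,c,d},{c,d,e}} {{f}}
  W3: {{b},{d},{a,b},{a,d},{b,c},{b,d},{c,d},{d,e},{a,b,d},{b,c,d},{c,d,e}}
  W4: {{a},{b},{e},{a,b},{a,c},{a,d},{a,e},{b,c},{b,d},{c,e},{d,e},{a,b,d},{b,c,d},{c,d,e}}
  W5: {{c},{a,c},{b,c},{c,d},{c,e},{b,c,d},{c,d,e}} {{f}}
  W12: {{b},{a,b},{b,c},{b,d},{a,b,d},{b,c,d}} {{f}}
  W13: {{b},{a,b},{b,c},{b,d},{a,b,d},{b,c,d}}
  W14: {{b},{a,b},{b,c},{b,d},{a,b,d},{b,c,d}}
  W15: {{f}} {{b,c},{b,c,d}}
  W23: {{b},{a,b},{b,c},{b,d},{c,d},{a,b,d},{b,c,d},{c,d,e}}
  W24: {{b},{a,b},{b,c},{b,d},{a,b,d},{b,c,d}} {{a,c}} {{c,e},{c,d,e}}
  W25: {{c},{a,c},{b,c},{c,d},{c,e},{b,c,d},{c,d,e}} {{f}}
  W34: {{b},{a,b},{a,d},{b,c},{b,d},{a,b,d},{b,c,d}} {{d,e},{c,d,e}}
  W35: {{b,c},{c,d},{b,c,d},{c,d,e}}
  W45: {{a,c}} {{b,c},{b,c,d}} {{c,e},{c,d,e}}
  W123: {{b},{a,b},{b,c},{b,d},{a,b,d},{b,c,d}}
  W124: {{b},{a,b},{b,c},{b,d},{a,b,d},{b,c,d}}
  W125: {{f}} {{b,c},{b,c,d}}
  W134: {{b},{a,b},{b,c},{b,d},{a,b,d},{b,c,d}}
  W135: {{b,c},{b,c,d}}
  W145: {{b,c},{b,c,d}}
  W234: {{b},{a,b},{b,c},{b,d},{a,b,d},{b,c,d}} {{c,d,e}}
  W235: {{b,c},{c,d},{b,c,d},{c,d,e}}
  W245: {{a,c}} {{b,c},{b,c,d}} {{c,e},{c,d,e}}
  W345: {{b,c},{b,c,d}} {{c,d,e}}
  W1234: {{b},{a,b},{b,c},{b,d},{a,b,d},{b,c,d}}
  W1235: {{b,c},{b,c,d}}
  W1245: {{b,c},{b,c,d}}
  W1345: {{b,c},{b,c,d}}
  W2345: {{b,c},{b,c,d}} {{c,d,e}}
  W12345: {{b,c},{b,c,d}}
C dims 8,18,15,6; δ0: rk 6, SNF 1^6; δ1: rk 10, SNF 1^10; δ2: rk 5, SNF 1^5
degree 0: 8−6−0 = 2 → Ȟ^0 ≅ Z^2
degree 1: 18−10−6 = 2 → Ȟ^1 ≅ Z^2
degree 2: 15−5−10 = 0 → Ȟ^2 ≅ 0


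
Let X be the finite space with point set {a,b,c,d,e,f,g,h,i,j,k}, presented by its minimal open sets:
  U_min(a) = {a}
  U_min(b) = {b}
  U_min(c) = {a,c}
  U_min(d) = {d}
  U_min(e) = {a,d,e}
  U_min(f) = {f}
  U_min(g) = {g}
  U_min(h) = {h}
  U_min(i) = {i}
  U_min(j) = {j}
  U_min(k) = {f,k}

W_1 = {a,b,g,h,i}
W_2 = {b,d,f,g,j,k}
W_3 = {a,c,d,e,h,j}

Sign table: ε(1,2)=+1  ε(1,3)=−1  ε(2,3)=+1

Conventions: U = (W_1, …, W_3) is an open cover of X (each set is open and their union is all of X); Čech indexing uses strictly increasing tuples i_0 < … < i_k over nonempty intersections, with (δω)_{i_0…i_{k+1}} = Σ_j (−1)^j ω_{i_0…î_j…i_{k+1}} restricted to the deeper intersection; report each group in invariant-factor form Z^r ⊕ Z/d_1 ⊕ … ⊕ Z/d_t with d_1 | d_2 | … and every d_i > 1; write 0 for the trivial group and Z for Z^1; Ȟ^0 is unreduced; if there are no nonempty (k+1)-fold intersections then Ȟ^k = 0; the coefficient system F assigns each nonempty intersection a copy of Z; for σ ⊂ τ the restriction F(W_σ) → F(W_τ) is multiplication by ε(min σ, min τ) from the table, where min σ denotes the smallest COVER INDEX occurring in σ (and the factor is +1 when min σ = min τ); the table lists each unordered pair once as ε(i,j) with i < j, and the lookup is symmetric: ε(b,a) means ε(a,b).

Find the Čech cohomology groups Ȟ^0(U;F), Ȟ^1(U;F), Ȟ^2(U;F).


Ȟ^0 = 0, Ȟ^1 = Z/2 and Ȟ^2 = 0

nerve of the cover:
  W12={b,g} W13={a,h} W23={d,j}
C dims 3,3; δ0: rk 3, SNF 1^2·2
Ȟ^0 = (3 − 3) − 0 = 0, so Ȟ^0 ≅ 0
Ȟ^1 = (3 − 0) − 3 = 0 plus torsion [2], so Ȟ^1 ≅ Z/2
Ȟ^2 = (0 − 0) − 0 = 0, so Ȟ^2 ≅ 0


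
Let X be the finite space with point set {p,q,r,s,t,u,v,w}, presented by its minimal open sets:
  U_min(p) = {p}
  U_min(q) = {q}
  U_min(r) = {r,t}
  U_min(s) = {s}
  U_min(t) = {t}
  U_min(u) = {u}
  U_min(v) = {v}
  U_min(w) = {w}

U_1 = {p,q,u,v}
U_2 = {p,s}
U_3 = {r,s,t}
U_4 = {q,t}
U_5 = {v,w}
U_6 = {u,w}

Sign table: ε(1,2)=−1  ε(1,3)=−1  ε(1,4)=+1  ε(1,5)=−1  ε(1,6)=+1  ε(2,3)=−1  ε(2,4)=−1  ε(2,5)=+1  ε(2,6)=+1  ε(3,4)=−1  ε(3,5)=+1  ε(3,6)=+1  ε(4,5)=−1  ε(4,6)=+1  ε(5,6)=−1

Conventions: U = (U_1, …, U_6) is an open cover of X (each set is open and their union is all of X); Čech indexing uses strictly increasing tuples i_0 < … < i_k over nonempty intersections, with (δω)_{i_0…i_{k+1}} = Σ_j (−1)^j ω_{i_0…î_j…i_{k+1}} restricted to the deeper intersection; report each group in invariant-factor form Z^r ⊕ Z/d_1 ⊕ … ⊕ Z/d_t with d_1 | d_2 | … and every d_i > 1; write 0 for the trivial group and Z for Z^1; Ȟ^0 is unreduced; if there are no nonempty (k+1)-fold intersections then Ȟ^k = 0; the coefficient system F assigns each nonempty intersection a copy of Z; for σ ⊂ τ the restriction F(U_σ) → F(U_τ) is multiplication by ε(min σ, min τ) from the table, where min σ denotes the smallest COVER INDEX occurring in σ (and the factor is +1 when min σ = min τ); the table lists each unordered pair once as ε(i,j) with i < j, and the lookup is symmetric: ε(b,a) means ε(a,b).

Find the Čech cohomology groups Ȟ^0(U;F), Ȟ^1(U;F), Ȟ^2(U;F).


Ȟ^0(U;F) ≅ 0,  Ȟ^1(U;F) ≅ Z ⊕ Z/2,  Ȟ^2(U;F) ≅ 0

nonempty overlaps:
  U12={p} U14={q} U15={v} U16={u} U23={s} U34={t} U56={w}
C dims 6,7; δ0: rk 6, SNF 1^5·2
degree 0: 6−6−0 = 0 → Ȟ^0 ≅ 0
degree 1: 7−0−6 = 1 plus torsion [2] → Ȟ^1 ≅ Z ⊕ Z/2
degree 2: 0−0−0 = 0 → Ȟ^2 ≅ 0


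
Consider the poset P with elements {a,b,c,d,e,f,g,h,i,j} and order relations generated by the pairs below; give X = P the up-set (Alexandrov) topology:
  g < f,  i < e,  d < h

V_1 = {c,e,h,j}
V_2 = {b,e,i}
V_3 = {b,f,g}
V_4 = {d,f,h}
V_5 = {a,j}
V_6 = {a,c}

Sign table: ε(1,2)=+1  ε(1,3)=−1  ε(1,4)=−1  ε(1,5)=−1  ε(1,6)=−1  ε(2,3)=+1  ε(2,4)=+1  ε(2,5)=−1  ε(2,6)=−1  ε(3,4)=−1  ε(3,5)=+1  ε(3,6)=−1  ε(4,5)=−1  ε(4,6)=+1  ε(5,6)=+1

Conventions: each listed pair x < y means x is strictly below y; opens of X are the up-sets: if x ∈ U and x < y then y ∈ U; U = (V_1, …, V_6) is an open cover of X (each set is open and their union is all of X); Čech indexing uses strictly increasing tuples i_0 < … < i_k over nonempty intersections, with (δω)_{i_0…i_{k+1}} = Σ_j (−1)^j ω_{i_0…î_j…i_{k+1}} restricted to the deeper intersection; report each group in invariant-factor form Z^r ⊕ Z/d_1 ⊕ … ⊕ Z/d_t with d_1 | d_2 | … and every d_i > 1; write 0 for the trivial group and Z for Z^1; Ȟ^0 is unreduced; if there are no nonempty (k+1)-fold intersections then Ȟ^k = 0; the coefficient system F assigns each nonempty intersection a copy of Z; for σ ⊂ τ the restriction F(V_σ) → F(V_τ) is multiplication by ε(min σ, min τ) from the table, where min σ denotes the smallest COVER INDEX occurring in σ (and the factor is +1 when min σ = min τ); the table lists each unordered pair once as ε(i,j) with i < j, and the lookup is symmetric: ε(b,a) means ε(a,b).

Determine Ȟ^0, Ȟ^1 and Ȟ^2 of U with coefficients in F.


nonempty overlaps:
  V12={e} V14={h} V15={j} V16={c} V23={b} V34={f} V56={a}
C dims 6,7; δ0: rk 5, SNF 1^5
degree 0: 6−5−0 = 1 → Ȟ^0 ≅ Z
degree 1: 7−0−5 = 2 → Ȟ^1 ≅ Z^2
degree 2: 0−0−0 = 0 → Ȟ^2 ≅ 0

Ȟ^0 = Z, Ȟ^1 = Z^2 and Ȟ^2 = 0


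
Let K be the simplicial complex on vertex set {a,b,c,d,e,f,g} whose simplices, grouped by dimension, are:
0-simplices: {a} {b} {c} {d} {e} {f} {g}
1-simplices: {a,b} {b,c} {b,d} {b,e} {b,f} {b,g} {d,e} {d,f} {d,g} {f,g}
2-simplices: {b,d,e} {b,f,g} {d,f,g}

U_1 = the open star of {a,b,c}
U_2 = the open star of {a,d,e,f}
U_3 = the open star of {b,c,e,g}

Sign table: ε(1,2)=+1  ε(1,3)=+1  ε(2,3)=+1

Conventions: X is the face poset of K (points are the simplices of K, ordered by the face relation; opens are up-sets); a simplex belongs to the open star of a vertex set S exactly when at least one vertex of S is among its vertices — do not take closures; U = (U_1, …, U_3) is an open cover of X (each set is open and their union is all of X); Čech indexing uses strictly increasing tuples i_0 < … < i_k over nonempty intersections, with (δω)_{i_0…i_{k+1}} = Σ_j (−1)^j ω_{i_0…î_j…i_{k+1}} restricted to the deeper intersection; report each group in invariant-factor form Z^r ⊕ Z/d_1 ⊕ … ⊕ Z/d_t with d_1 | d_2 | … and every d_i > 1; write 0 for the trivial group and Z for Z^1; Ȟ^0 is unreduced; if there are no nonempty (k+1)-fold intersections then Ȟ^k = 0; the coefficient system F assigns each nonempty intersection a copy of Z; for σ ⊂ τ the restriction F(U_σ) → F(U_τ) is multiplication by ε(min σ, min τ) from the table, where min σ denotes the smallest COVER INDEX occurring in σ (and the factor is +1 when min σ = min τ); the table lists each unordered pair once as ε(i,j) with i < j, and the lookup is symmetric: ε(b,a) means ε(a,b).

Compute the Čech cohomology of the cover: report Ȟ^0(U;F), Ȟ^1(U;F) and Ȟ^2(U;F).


nerve simplices:
  U1={{a},{b},{c},{a,b},{b,c},{b,d},{b,e},{b,f},{b,g},{b,d,e},{b,f,g}} U2={{a},{d},{e},{f},{a,b},{b,d},{b,e},{b,f},{d,e},{d,f},{d,g},{f,g},{b,d,e},{b,f,g},{d,f,g}} U3={{b},{c},{e},{g},{a,b},{b,c},{b,d},{b,e},{b,f},{b,g},{d,e},{d,g},{f,g},{b,d,e},{b,f,g},{d,f,g}}
  U12={{a},{a,b},{b,d},{b,e},{b,f},{b,d,e},{b,f,g}} U13={{b},{c},{a,b},{b,c},{b,d},{b,e},{b,f},{b,g},{b,d,e},{b,f,g}} U23={{e},{a,b},{b,d},{b,e},{b,f},{d,e},{d,g},{f,g},{b,d,e},{b,f,g},{d,f,g}}
  U123={{a,b},{b,d},{b,e},{b,f},{b,d,e},{b,f,g}}
C dims 3,3,1; δ0: rk 2, SNF 1^2; δ1: rk 1, SNF 1^1
degree 0: 3−2−0 = 1 → Ȟ^0 ≅ Z
degree 1: 3−1−2 = 0 → Ȟ^1 ≅ 0
degree 2: 1−0−1 = 0 → Ȟ^2 ≅ 0

Ȟ^0 ≅ Z, Ȟ^1 ≅ 0 and Ȟ^2 ≅ 0


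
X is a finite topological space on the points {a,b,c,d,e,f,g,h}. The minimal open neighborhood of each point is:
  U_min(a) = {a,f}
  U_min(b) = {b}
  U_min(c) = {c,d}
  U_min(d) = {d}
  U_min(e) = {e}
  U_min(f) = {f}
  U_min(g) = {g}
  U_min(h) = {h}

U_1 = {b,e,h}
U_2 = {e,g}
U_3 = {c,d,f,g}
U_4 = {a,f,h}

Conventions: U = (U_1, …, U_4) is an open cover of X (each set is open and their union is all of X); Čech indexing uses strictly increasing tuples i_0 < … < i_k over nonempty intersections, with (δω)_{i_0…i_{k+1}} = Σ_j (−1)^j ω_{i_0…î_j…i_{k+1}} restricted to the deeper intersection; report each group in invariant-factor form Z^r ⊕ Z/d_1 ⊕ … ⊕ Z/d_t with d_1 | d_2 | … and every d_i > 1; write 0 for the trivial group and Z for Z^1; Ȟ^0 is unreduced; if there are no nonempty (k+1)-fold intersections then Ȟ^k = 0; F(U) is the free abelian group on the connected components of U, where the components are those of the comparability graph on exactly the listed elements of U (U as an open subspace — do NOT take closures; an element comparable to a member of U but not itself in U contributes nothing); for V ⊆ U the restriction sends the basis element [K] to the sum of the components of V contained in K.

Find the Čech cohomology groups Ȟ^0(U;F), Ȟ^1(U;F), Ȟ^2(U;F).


nerve simplices:
  U12={e} U14={h} U23={g} U34={f}
components per intersection:
  U1: {b} {e} {h}
  U2: {e} {g}
  U3: {c,d} {f} {g}
  U4: {a,f} {h}
  U12: {e}
  U14: {h}
  U23: {g}
  U34: {f}
C dims 10,4; δ0: rk 4, SNF 1^4
degree 0: 10−4−0 = 6 → Ȟ^0 ≅ Z^6
degree 1: 4−0−4 = 0 → Ȟ^1 ≅ 0
degree 2: 0−0−0 = 0 → Ȟ^2 ≅ 0

Ȟ^0 ≅ Z^6, Ȟ^1 ≅ 0, Ȟ^2 ≅ 0


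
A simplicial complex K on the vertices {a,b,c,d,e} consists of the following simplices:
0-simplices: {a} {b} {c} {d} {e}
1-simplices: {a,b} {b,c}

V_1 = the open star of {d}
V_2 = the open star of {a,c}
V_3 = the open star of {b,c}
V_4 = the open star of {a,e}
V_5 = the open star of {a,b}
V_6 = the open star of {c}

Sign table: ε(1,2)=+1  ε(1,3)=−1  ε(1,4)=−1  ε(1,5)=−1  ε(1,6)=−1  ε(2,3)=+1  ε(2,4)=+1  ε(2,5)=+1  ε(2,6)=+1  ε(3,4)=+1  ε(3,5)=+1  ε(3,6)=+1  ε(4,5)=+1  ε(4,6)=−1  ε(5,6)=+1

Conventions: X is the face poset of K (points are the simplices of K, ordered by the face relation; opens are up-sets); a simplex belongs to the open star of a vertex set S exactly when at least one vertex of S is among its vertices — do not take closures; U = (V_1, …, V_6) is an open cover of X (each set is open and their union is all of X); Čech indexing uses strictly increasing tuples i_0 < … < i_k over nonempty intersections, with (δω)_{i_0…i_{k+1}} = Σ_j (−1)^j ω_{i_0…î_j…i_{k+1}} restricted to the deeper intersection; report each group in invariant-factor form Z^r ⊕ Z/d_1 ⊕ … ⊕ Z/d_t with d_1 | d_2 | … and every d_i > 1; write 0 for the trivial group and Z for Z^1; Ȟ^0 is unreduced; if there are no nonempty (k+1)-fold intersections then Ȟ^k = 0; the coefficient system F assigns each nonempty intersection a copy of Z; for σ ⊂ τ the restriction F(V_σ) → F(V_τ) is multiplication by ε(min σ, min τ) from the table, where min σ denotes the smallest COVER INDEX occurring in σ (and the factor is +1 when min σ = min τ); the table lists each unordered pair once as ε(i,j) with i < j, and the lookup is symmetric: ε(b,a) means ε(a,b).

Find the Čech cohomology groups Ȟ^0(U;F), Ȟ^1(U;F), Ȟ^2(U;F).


Ȟ^0(U;F) ≅ Z^2, Ȟ^1(U;F) ≅ 0 and Ȟ^2(U;F) ≅ 0

cover nerve:
  V1={{d}} V2={{a},{c},{a,b},{b,c}} V3={{b},{c},{a,b},{b,c}} V4={{a},{e},{a,b}} V5={{a},{b},{a,b},{b,c}} V6={{c},{b,c}}
  V23={{c},{a,b},{b,c}} V24={{a},{a,b}} V25={{a},{a,b},{b,c}} V26={{c},{b,c}} V34={{a,b}} V35={{b},{a,b},{b,c}} V36={{c},{b,c}} V45={{a},{a,b}} V56={{b,c}}
  V234={{a,b}} V235={{a,b},{b,c}} V236={{c},{b,c}} V245={{a},{a,b}} V256={{b,c}} V345={{a,b}} V356={{b,c}}
  V2345={{a,b}} V2356={{b,c}}
C dims 6,9,7,2; δ0: rk 4, SNF 1^4; δ1: rk 5, SNF 1^5; δ2: rk 2, SNF 1^2
Ȟ^0: (6−4)−0=2 ⇒ Z^2
Ȟ^1: (9−5)−4=0 ⇒ 0
Ȟ^2: (7−2)−5=0 ⇒ 0


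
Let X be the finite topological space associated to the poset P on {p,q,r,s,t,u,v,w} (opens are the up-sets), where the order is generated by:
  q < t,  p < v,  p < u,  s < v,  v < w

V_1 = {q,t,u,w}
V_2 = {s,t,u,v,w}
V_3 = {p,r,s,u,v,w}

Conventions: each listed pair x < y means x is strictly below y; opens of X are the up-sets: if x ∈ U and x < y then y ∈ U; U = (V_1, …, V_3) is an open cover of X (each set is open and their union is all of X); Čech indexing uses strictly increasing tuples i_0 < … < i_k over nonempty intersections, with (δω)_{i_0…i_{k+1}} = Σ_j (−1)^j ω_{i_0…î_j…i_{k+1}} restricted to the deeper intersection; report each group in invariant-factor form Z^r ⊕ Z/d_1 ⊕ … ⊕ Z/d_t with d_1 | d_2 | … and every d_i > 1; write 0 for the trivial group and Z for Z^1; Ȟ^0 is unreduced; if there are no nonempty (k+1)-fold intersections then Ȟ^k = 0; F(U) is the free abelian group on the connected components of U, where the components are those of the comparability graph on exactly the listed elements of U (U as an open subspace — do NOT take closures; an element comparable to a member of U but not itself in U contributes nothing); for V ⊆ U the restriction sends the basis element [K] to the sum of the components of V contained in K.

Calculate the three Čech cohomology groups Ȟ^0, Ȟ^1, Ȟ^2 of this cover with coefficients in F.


Ȟ^0(U;F) ≅ Z^3,  Ȟ^1(U;F) ≅ 0,  Ȟ^2(U;F) ≅ 0

nonempty intersections:
  V12={t,u,w} V13={u,w} V23={s,u,v,w}
  V123={u,w}
components per intersection:
  V1: {q,t} {u} {w}
  V2: {s,v,w} {t} {u}
  V3: {p,s,u,v,w} {r}
  V12: {t} {u} {w}
  V13: {u} {w}
  V23: {s,v,w} {u}
  V123: {u} {w}
C dims 8,7,2; δ0: rk 5, SNF 1^5; δ1: rk 2, SNF 1^2
Ȟ^0: (8−5)−0=3 ⇒ Z^3
Ȟ^1: (7−2)−5=0 ⇒ 0
Ȟ^2: (2−0)−2=0 ⇒ 0


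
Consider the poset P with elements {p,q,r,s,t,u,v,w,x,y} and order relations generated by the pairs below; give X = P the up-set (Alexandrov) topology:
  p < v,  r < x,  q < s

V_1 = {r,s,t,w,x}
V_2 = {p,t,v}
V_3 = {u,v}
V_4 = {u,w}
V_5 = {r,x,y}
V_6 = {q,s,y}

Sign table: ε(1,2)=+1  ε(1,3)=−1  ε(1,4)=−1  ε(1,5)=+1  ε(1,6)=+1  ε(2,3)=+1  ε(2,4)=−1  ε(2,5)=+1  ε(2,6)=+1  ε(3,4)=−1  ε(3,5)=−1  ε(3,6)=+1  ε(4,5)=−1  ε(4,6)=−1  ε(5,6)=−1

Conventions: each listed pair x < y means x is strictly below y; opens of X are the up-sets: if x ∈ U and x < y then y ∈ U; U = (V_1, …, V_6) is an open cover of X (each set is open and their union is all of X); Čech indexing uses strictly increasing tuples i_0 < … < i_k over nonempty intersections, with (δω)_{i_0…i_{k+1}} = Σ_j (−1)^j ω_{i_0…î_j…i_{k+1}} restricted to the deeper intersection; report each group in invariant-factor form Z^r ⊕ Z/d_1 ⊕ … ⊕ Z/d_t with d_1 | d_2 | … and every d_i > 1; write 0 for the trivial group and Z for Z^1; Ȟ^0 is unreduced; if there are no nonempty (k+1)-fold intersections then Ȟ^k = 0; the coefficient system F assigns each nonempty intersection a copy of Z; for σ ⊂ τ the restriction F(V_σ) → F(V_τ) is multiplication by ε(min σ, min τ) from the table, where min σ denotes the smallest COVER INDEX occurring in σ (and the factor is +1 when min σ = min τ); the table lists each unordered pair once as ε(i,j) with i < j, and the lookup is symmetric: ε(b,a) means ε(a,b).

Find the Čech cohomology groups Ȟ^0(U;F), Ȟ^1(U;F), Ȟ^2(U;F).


nerve simplices:
  V12={t} V14={w} V15={r,x} V16={s} V23={v} V34={u} V56={y}
C dims 6,7; δ0: rk 6, SNF 1^5·2
degree 0: 6−6−0 = 0 → Ȟ^0 ≅ 0
degree 1: 7−0−6 = 1 plus torsion [2] → Ȟ^1 ≅ Z ⊕ Z/2
degree 2: 0−0−0 = 0 → Ȟ^2 ≅ 0

Ȟ^0(U;F) ≅ 0; Ȟ^1(U;F) ≅ Z ⊕ Z/2; Ȟ^2(U;F) ≅ 0


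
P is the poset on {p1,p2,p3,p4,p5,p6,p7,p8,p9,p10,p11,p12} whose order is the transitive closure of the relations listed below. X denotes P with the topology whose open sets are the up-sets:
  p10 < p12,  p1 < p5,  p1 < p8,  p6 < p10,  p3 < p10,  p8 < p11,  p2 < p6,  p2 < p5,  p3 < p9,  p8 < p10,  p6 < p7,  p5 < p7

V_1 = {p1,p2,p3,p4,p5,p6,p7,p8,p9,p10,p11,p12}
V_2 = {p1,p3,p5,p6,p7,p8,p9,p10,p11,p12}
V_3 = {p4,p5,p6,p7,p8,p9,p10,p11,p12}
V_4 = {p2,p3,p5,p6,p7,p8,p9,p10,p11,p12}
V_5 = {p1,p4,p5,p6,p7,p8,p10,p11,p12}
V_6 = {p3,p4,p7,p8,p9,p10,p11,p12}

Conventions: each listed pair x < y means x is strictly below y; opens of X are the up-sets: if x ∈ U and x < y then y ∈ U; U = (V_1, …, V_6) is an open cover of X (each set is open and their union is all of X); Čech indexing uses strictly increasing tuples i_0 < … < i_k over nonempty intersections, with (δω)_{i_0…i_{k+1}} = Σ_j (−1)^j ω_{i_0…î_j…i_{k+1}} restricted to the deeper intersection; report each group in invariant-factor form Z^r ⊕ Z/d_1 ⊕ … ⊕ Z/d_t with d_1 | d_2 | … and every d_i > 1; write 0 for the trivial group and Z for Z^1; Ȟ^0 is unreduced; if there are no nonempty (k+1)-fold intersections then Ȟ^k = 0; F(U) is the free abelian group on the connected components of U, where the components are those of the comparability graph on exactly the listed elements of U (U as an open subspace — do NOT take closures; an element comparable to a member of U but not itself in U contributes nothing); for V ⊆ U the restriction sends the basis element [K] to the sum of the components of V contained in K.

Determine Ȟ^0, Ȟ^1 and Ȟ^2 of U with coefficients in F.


nerve of the cover:
  V12={p1,p3,p5,p6,p7,p8,p9,p10,p11,p12} V13={p4,p5,p6,p7,p8,p9,p10,p11,p12} V14={p2,p3,p5,p6,p7,p8,p9,p10,p11,p12} V15={p1,p4,p5,p6,p7,p8,p10,p11,p12} V16={p3,p4,p7,p8,p9,p10,p11,p12} V23={p5,p6,p7,p8,p9,p10,p11,p12} V24={p3,p5,p6,p7,p8,p9,p10,p11,p12} V25={p1,p5,p6,p7,p8,p10,p11,p12} V26={p3,p7,p8,p9,p10,p11,p12} V34={p5,p6,p7,p8,p9,p10,p11,p12} V35={p4,p5,p6,p7,p8,p10,p11,p12} V36={p4,p7,p8,p9,p10,p11,p12} V45={p5,p6,p7,p8,p10,p11,p12} V46={p3,p7,p8,p9,p10,p11,p12} V56={p4,p7,p8,p10,p11,p12}
  V123={p5,p6,p7,p8,p9,p10,p11,p12} V124={p3,p5,p6,p7,p8,p9,p10,p11,p12} V125={p1,p5,p6,p7,p8,p10,p11,p12} V126={p3,p7,p8,p9,p10,p11,p12} V134={p5,p6,p7,p8,p9,p10,p11,p12} V135={p4,p5,p6,p7,p8,p10,p11,p12} V136={p4,p7,p8,p9,p10,p11,p12} V145={p5,p6,p7,p8,p10,p11,p12} V146={p3,p7,p8,p9,p10,p11,p12} V156={p4,p7,p8,p10,p11,p12} V234={p5,p6,p7,p8,p9,p10,p11,p12} V235={p5,p6,p7,p8,p10,p11,p12} V236={p7,p8,p9,p10,p11,p12} V245={p5,p6,p7,p8,p10,p11,p12} V246={p3,p7,p8,p9,p10,p11,p12} V256={p7,p8,p10,p11,p12} V345={p5,p6,p7,p8,p10,p11,p12} V346={p7,p8,p9,p10,p11,p12} V356={p4,p7,p8,p10,p11,p12} V456={p7,p8,p10,p11,p12}
  V1234={p5,p6,p7,p8,p9,p10,p11,p12} V1235={p5,p6,p7,p8,p10,p11,p12} V1236={p7,p8,p9,p10,p11,p12} V1245={p5,p6,p7,p8,p10,p11,p12} V1246={p3,p7,p8,p9,p10,p11,p12} V1256={p7,p8,p10,p11,p12} V1345={p5,p6,p7,p8,p10,p11,p12} V1346={p7,p8,p9,p10,p11,p12} V1356={p4,p7,p8,p10,p11,p12} V1456={p7,p8,p10,p11,p12} V2345={p5,p6,p7,p8,p10,p11,p12} V2346={p7,p8,p9,p10,p11,p12} V2356={p7,p8,p10,p11,p12} V2456={p7,p8,p10,p11,p12} V3456={p7,p8,p10,p11,p12}
  V12345={p5,p6,p7,p8,p10,p11,p12} V12346={p7,p8,p9,p10,p11,p12} V12356={p7,p8,p10,p11,p12} V12456={p7,p8,p10,p11,p12} V13456={p7,p8,p10,p11,p12} V23456={p7,p8,p10,p11,p12}
  V123456={p7,p8,p10,p11,p12}
components per intersection:
  V1: {p1,p2,p3,p5,p6,p7,p8,p9,p10,p11,p12} {p4}
  V2: {p1,p3,p5,p6,p7,p8,p9,p10,p11,p12}
  V3: {p4} {p5,p6,p7,p8,p10,p11,p12} {p9}
  V4: {p2,p3,p5,p6,p7,p8,p9,p10,p11,p12}
  V5: {p1,p5,p6,p7,p8,p10,p11,p12} {p4}
  V6: {p3,p8,p9,p10,p11,p12} {p4} {p7}
  V12: {p1,p3,p5,p6,p7,p8,p9,p10,p11,p12}
  V13: {p4} {p5,p6,p7,p8,p10,p11,p12} {p9}
  V14: {p2,p3,p5,p6,p7,p8,p9,p10,p11,p12}
  V15: {p1,p5,p6,p7,p8,p10,p11,p12} {p4}
  V16: {p3,p8,p9,p10,p11,p12} {p4} {p7}
  V23: {p5,p6,p7,p8,p10,p11,p12} {p9}
  V24: {p3,p5,p6,p7,p8,p9,p10,p11,p12}
  V25: {p1,p5,p6,p7,p8,p10,p11,p12}
  V26: {p3,p8,p9,p10,p11,p12} {p7}
  V34: {p5,p6,p7,p8,p10,p11,p12} {p9}
  V35: {p4} {p5,p6,p7,p8,p10,p11,p12}
  V36: {p4} {p7} {p8,p10,p11,p12} {p9}
  V45: {p5,p6,p7,p8,p10,p11,p12}
  V46: {p3,p8,p9,p10,p11,p12} {p7}
  V56: {p4} {p7} {p8,p10,p11,p12}
  V123: {p5,p6,p7,p8,p10,p11,p12} {p9}
  V124: {p3,p5,p6,p7,p8,p9,p10,p11,p12}
  V125: {p1,p5,p6,p7,p8,p10,p11,p12}
  V126: {p3,p8,p9,p10,p11,p12} {p7}
  V134: {p5,p6,p7,p8,p10,p11,p12} {p9}
  V135: {p4} {p5,p6,p7,p8,p10,p11,p12}
  V136: {p4} {p7} {p8,p10,p11,p12} {p9}
  V145: {p5,p6,p7,p8,p10,p11,p12}
  V146: {p3,p8,p9,p10,p11,p12} {p7}
  V156: {p4} {p7} {p8,p10,p11,p12}
  V234: {p5,p6,p7,p8,p10,p11,p12} {p9}
  V235: {p5,p6,p7,p8,p10,p11,p12}
  V236: {p7} {p8,p10,p11,p12} {p9}
  V245: {p5,p6,p7,p8,p10,p11,p12}
  V246: {p3,p8,p9,p10,p11,p12} {p7}
  V256: {p7} {p8,p10,p11,p12}
  V345: {p5,p6,p7,p8,p10,p11,p12}
  V346: {p7} {p8,p10,p11,p12} {p9}
  V356: {p4} {p7} {p8,p10,p11,p12}
  V456: {p7} {p8,p10,p11,p12}
  V1234: {p5,p6,p7,p8,p10,p11,p12} {p9}
  V1235: {p5,p6,p7,p8,p10,p11,p12}
  V1236: {p7} {p8,p10,p11,p12} {p9}
  V1245: {p5,p6,p7,p8,p10,p11,p12}
  V1246: {p3,p8,p9,p10,p11,p12} {p7}
  V1256: {p7} {p8,p10,p11,p12}
  V1345: {p5,p6,p7,p8,p10,p11,p12}
  V1346: {p7} {p8,p10,p11,p12} {p9}
  V1356: {p4} {p7} {p8,p10,p11,p12}
  V1456: {p7} {p8,p10,p11,p12}
  V2345: {p5,p6,p7,p8,p10,p11,p12}
  V2346: {p7} {p8,p10,p11,p12} {p9}
  V2356: {p7} {p8,p10,p11,p12}
  V2456: {p7} {p8,p10,p11,p12}
  V3456: {p7} {p8,p10,p11,p12}
  V12345: {p5,p6,p7,p8,p10,p11,p12}
  V12346: {p7} {p8,p10,p11,p12} {p9}
  V12356: {p7} {p8,p10,p11,p12}
  V12456: {p7} {p8,p10,p11,p12}
  V13456: {p7} {p8,p10,p11,p12}
  V23456: {p7} {p8,p10,p11,p12}
  V123456: {p7} {p8,p10,p11,p12}
C dims 12,30,40,30; δ0: rk 10, SNF 1^10; δ1: rk 20, SNF 1^20; δ2: rk 20, SNF 1^20
Ȟ^0 = (12 − 10) − 0 = 2, so Ȟ^0 ≅ Z^2
Ȟ^1 = (30 − 20) − 10 = 0, so Ȟ^1 ≅ 0
Ȟ^2 = (40 − 20) − 20 = 0, so Ȟ^2 ≅ 0

Ȟ^0 = Z^2,  Ȟ^1 = 0,  Ȟ^2 = 0


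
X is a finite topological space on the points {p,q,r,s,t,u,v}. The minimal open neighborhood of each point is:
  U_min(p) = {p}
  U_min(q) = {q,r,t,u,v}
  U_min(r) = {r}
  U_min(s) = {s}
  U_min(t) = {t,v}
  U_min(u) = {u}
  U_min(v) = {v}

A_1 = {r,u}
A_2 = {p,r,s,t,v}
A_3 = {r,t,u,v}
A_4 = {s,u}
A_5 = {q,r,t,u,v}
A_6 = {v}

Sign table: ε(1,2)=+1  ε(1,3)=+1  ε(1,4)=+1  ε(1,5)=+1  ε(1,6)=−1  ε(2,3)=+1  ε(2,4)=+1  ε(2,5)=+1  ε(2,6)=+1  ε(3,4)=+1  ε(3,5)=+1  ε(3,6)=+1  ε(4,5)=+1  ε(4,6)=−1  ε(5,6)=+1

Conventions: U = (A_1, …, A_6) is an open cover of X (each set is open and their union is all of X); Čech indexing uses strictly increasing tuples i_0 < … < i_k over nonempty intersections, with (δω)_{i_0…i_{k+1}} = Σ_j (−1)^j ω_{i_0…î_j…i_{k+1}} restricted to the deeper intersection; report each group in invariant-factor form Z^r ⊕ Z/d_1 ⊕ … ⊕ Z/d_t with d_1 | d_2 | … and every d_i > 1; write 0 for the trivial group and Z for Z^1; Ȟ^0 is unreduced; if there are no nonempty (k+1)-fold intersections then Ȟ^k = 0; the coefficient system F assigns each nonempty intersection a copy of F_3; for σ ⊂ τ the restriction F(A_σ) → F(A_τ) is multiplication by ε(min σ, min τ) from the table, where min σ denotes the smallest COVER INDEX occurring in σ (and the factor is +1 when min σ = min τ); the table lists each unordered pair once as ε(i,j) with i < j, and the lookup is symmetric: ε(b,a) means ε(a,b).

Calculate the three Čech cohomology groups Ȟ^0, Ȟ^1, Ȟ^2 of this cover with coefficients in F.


Ȟ^0(U;F) ≅ Z/3, Ȟ^1(U;F) ≅ Z/3 and Ȟ^2(U;F) ≅ 0

intersection data:
  A12={r} A13={r,u} A14={u} A15={r,u} A23={r,t,v} A24={s} A25={r,t,v} A26={v} A34={u} A35={r,t,u,v} A36={v} A45={u} A56={v}
  A123={r} A125={r} A134={u} A135={r,u} A145={u} A235={r,t,v} A236={v} A256={v} A345={u} A356={v}
  A1235={r} A1345={u} A2356={v}
C dims 6,13,10,3; δ0: rk_F3 5; δ1: rk_F3 7; δ2: rk_F3 3
Ȟ^0 = (6 − 5) − 0 = 1, so Ȟ^0 ≅ Z/3
Ȟ^1 = (13 − 7) − 5 = 1, so Ȟ^1 ≅ Z/3
Ȟ^2 = (10 − 3) − 7 = 0, so Ȟ^2 ≅ 0
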